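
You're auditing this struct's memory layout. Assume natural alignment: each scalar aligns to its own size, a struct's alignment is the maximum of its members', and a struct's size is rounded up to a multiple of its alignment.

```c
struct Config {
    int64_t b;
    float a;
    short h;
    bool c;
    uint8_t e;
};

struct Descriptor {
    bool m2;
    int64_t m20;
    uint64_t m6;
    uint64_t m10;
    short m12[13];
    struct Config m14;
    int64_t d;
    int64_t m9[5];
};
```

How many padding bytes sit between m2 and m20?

7

Config: @0: b [8B, align 8] → 8; @8: a [4B, align 4] → 12; @12: h [2B, align 2] → 14; @14: c [1B, align 1] → 15; @15: e [1B, align 1] → 16; size 16, align 8
@0: m2 [1B, align 1] → 1
+7 pad (align 8)
@8: m20 [8B, align 8] → 16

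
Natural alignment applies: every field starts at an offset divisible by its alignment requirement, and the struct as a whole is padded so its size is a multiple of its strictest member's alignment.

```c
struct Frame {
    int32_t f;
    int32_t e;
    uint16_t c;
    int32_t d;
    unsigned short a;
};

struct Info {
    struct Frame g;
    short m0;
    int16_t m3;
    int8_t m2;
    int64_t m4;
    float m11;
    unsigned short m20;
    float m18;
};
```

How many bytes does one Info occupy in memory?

Frame: f at 0 (size 4, align 4) → ends 4; e at 4 (size 4, align 4) → ends 8; c at 8 (size 2, align 2) → ends 10; pad 2 to align 4 for d; d at 12 (size 4, align 4) → ends 16; a at 16 (size 2, align 2) → ends 18; tail pad 2 to reach multiple of 4; total 20 bytes, alignment 4
g at 0 (size 20, align 4) → ends 20
m0 at 20 (size 2, align 2) → ends 22
m3 at 22 (size 2, align 2) → ends 24
m2 at 24 (size 1, align 1) → ends 25
pad 7 to align 8 for m4
m4 at 32 (size 8, align 8) → ends 40
m11 at 40 (size 4, align 4) → ends 44
m20 at 44 (size 2, align 2) → ends 46
pad 2 to align 4 for m18
m18 at 48 (size 4, align 4) → ends 52
tail pad 4 to reach multiple of 8
total 56 bytes, alignment 8

56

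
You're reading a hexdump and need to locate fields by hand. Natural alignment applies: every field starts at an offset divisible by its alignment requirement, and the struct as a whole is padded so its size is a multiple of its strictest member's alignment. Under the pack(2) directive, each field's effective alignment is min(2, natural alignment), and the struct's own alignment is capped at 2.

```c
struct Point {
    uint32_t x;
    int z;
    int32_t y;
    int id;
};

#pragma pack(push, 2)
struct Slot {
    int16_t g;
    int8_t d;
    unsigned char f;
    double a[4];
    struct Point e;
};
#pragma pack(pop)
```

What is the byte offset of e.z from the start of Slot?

Point: @0: x [4B, align 4] → 4; @4: z [4B, align 4] → 8; @8: y [4B, align 4] → 12; @12: id [4B, align 4] → 16; size 16, align 4
@0: g [2B, align 2] → 2
@2: d [1B, align 1] → 3
@3: f [1B, align 1] → 4
@4: a [32B, align 2] → 36
@36: e [16B, align 2] → 52
within Point: z at 4
36 + 4 = 40

40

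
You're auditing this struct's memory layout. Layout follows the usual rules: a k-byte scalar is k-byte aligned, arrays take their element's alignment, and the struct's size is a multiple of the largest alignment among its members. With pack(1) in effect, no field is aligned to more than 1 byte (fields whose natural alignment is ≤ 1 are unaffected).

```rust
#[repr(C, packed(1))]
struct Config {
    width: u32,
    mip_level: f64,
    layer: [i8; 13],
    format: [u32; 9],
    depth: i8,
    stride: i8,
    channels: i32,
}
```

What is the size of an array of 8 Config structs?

width at 0 (size 4, align 1) → ends 4
mip_level at 4 (size 8, align 1) → ends 12
layer at 12 (size 13, align 1) → ends 25
format at 25 (size 36, align 1) → ends 61
depth at 61 (size 1, align 1) → ends 62
stride at 62 (size 1, align 1) → ends 63
channels at 63 (size 4, align 1) → ends 67
total 67 bytes, alignment 1
array of 8: 8 × 67 = 536

536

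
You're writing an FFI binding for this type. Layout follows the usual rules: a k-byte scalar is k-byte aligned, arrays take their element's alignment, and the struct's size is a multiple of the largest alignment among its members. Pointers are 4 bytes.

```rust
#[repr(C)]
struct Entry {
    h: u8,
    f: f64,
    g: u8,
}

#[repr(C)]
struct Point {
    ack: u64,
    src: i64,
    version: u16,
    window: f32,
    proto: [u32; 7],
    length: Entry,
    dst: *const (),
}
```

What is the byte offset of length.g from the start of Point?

Entry: 0..1  h  (1B, 1-aligned); 1..8  -- padding (7B); 8..16  f  (8B, 8-aligned); 16..17  g  (1B, 1-aligned); 17..24  -- tail padding (7B); sizeof = 24, alignof = 8
0..8  ack  (8B, 8-aligned)
8..16  src  (8B, 8-aligned)
16..18  version  (2B, 2-aligned)
18..20  -- padding (2B)
20..24  window  (4B, 4-aligned)
24..52  proto  (28B, 4-aligned)
52..56  -- padding (4B)
56..80  length  (24B, 8-aligned)
within Entry: g at 16
56 + 16 = 72

72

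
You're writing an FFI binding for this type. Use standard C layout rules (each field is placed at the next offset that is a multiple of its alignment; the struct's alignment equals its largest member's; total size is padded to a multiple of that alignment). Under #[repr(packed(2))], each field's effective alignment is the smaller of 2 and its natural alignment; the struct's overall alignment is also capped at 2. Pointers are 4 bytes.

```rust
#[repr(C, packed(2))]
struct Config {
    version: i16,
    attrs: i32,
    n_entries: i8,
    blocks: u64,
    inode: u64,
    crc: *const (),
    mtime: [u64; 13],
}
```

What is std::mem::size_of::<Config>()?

132

@0: version [2B, align 2] → 2
@2: attrs [4B, align 2] → 6
@6: n_entries [1B, align 1] → 7
+1 pad (align 2)
@8: blocks [8B, align 2] → 16
@16: inode [8B, align 2] → 24
@24: crc [4B, align 2] → 28
@28: mtime [104B, align 2] → 132
size 132, align 2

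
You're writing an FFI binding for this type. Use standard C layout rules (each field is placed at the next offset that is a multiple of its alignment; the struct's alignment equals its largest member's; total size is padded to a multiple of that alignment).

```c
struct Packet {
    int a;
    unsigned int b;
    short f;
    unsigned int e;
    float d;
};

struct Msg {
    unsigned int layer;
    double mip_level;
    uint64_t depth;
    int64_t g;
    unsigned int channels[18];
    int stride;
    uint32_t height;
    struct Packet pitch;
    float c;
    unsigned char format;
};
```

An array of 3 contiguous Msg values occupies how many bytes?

Packet: 0..4  a  (4B, 4-aligned); 4..8  b  (4B, 4-aligned); 8..10  f  (2B, 2-aligned); 10..12  -- padding (2B); 12..16  e  (4B, 4-aligned); 16..20  d  (4B, 4-aligned); sizeof = 20, alignof = 4
0..4  layer  (4B, 4-aligned)
4..8  -- padding (4B)
8..16  mip_level  (8B, 8-aligned)
16..24  depth  (8B, 8-aligned)
24..32  g  (8B, 8-aligned)
32..104  channels  (72B, 4-aligned)
104..108  stride  (4B, 4-aligned)
108..112  height  (4B, 4-aligned)
112..132  pitch  (20B, 4-aligned)
132..136  c  (4B, 4-aligned)
136..137  format  (1B, 1-aligned)
137..144  -- tail padding (7B)
sizeof = 144, alignof = 8
array of 3: 3 × 144 = 432

432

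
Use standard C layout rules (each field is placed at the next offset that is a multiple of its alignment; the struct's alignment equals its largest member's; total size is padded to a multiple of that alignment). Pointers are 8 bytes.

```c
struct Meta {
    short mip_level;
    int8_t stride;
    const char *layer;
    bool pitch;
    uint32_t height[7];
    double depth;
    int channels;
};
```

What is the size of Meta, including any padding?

64

0..2  mip_level  (2B, 2-aligned)
2..3  stride  (1B, 1-aligned)
3..8  -- padding (5B)
8..16  layer  (8B, 8-aligned)
16..17  pitch  (1B, 1-aligned)
17..20  -- padding (3B)
20..48  height  (28B, 4-aligned)
48..56  depth  (8B, 8-aligned)
56..60  channels  (4B, 4-aligned)
60..64  -- tail padding (4B)
sizeof = 64, alignof = 8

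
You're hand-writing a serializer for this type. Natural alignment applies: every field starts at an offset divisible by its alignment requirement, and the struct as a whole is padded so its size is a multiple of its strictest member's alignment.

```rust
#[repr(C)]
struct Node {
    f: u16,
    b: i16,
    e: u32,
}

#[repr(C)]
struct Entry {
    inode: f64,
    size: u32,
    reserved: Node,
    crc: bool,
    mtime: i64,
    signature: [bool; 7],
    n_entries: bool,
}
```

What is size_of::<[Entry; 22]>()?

880

Node: f at 0 (size 2, align 2) → ends 2; b at 2 (size 2, align 2) → ends 4; e at 4 (size 4, align 4) → ends 8; total 8 bytes, alignment 4
inode at 0 (size 8, align 8) → ends 8
size at 8 (size 4, align 4) → ends 12
reserved at 12 (size 8, align 4) → ends 20
crc at 20 (size 1, align 1) → ends 21
pad 3 to align 8 for mtime
mtime at 24 (size 8, align 8) → ends 32
signature at 32 (size 7, align 1) → ends 39
n_entries at 39 (size 1, align 1) → ends 40
total 40 bytes, alignment 8
array of 22: 22 × 40 = 880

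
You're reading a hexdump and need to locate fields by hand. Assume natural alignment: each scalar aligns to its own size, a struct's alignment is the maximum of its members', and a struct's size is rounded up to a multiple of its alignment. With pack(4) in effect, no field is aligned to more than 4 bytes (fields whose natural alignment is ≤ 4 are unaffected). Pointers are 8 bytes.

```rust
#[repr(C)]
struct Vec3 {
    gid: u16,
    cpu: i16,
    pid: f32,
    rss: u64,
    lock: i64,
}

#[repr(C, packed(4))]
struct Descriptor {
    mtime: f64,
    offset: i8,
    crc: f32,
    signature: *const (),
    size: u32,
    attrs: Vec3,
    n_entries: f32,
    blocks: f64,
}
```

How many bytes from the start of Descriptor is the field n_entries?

Vec3: 0..2  gid  (2B, 2-aligned); 2..4  cpu  (2B, 2-aligned); 4..8  pid  (4B, 4-aligned); 8..16  rss  (8B, 8-aligned); 16..24  lock  (8B, 8-aligned); sizeof = 24, alignof = 8
0..8  mtime  (8B, 4-aligned)
8..9  offset  (1B, 1-aligned)
9..12  -- padding (3B)
12..16  crc  (4B, 4-aligned)
16..24  signature  (8B, 4-aligned)
24..28  size  (4B, 4-aligned)
28..52  attrs  (24B, 4-aligned)
52..56  n_entries  (4B, 4-aligned)

52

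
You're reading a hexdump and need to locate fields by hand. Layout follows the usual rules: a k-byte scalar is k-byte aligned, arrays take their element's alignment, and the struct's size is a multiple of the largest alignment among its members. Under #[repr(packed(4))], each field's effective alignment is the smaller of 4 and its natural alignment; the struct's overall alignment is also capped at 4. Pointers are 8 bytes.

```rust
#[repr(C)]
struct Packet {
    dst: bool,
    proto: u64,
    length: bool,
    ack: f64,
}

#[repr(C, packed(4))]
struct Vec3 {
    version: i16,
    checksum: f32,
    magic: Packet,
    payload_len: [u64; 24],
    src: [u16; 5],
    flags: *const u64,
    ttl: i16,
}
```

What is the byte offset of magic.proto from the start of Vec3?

Packet: 0..1  dst  (1B, 1-aligned); 1..8  -- padding (7B); 8..16  proto  (8B, 8-aligned); 16..17  length  (1B, 1-aligned); 17..24  -- padding (7B); 24..32  ack  (8B, 8-aligned); sizeof = 32, alignof = 8
0..2  version  (2B, 2-aligned)
2..4  -- padding (2B)
4..8  checksum  (4B, 4-aligned)
8..40  magic  (32B, 4-aligned)
within Packet: proto at 8
8 + 8 = 16

16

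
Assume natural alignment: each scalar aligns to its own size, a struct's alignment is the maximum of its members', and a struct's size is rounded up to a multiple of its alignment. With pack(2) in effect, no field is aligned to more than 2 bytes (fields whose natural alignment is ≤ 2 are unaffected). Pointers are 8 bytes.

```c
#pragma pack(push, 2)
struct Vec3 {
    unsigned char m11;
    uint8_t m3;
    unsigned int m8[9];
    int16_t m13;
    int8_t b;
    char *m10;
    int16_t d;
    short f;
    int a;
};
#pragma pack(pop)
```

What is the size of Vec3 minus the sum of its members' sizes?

0..1  m11  (1B, 1-aligned)
1..2  m3  (1B, 1-aligned)
2..38  m8  (36B, 2-aligned)
38..40  m13  (2B, 2-aligned)
40..41  b  (1B, 1-aligned)
41..42  -- padding (1B)
42..50  m10  (8B, 2-aligned)
50..52  d  (2B, 2-aligned)
52..54  f  (2B, 2-aligned)
54..58  a  (4B, 2-aligned)
sizeof = 58, alignof = 2
data bytes 57, size 58 → padding 1

1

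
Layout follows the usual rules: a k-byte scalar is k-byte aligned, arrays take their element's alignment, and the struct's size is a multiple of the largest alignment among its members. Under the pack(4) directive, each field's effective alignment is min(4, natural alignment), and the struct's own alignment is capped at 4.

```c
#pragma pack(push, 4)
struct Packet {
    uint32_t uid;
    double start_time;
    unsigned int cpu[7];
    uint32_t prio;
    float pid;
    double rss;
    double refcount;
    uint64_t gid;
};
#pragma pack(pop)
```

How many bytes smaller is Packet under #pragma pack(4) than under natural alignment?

natural layout:
  @0: uid [4B, align 4] → 4
  +4 pad (align 8)
  @8: start_time [8B, align 8] → 16
  @16: cpu [28B, align 4] → 44
  @44: prio [4B, align 4] → 48
  @48: pid [4B, align 4] → 52
  +4 pad (align 8)
  @56: rss [8B, align 8] → 64
  @64: refcount [8B, align 8] → 72
  @72: gid [8B, align 8] → 80
  size 80, align 8
packed(4) layout:
  @0: uid [4B, align 4] → 4
  @4: start_time [8B, align 4] → 12
  @12: cpu [28B, align 4] → 40
  @40: prio [4B, align 4] → 44
  @44: pid [4B, align 4] → 48
  @48: rss [8B, align 4] → 56
  @56: refcount [8B, align 4] → 64
  @64: gid [8B, align 4] → 72
  size 72, align 4
80 − 72 = 8

8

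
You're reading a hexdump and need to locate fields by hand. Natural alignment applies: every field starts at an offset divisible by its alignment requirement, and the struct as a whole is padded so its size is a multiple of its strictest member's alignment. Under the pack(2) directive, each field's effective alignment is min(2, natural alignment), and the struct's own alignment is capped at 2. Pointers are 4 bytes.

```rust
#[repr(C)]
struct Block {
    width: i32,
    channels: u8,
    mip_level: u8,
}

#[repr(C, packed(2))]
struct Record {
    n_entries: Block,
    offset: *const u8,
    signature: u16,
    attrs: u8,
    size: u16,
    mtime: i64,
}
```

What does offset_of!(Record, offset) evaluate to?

Block: @0: width [4B, align 4] → 4; @4: channels [1B, align 1] → 5; @5: mip_level [1B, align 1] → 6; +2 tail pad (align 4); size 8, align 4
@0: n_entries [8B, align 2] → 8
@8: offset [4B, align 2] → 12

8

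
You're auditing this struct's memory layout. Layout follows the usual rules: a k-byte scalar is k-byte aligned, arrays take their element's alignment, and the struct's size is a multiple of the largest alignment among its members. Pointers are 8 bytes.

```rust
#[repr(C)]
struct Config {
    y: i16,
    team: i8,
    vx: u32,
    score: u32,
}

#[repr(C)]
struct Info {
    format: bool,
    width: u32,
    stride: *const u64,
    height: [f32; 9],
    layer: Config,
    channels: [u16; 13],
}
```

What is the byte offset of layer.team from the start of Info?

Config: @0: y [2B, align 2] → 2; @2: team [1B, align 1] → 3; +1 pad (align 4); @4: vx [4B, align 4] → 8; @8: score [4B, align 4] → 12; size 12, align 4
@0: format [1B, align 1] → 1
+3 pad (align 4)
@4: width [4B, align 4] → 8
@8: stride [8B, align 8] → 16
@16: height [36B, align 4] → 52
@52: layer [12B, align 4] → 64
within Config: team at 2
52 + 2 = 54

54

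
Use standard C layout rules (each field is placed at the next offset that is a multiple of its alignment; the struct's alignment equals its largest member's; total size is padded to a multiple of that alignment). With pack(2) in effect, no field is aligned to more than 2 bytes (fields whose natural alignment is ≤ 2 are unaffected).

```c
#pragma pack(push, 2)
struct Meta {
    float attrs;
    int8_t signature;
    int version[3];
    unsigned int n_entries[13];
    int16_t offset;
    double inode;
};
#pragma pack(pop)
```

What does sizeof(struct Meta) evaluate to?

80 bytes

attrs at 0 (size 4, align 2) → ends 4
signature at 4 (size 1, align 1) → ends 5
pad 1 to align 2 for version
version at 6 (size 12, align 2) → ends 18
n_entries at 18 (size 52, align 2) → ends 70
offset at 70 (size 2, align 2) → ends 72
inode at 72 (size 8, align 2) → ends 80
total 80 bytes, alignment 2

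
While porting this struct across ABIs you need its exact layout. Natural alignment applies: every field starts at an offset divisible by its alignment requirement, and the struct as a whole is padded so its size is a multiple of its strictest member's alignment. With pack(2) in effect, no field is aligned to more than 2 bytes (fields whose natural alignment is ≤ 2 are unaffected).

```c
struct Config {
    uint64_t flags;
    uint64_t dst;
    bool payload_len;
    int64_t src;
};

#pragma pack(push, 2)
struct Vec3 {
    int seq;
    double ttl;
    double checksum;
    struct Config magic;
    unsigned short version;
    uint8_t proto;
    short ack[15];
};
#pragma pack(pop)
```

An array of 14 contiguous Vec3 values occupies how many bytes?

Config: flags at 0 (size 8, align 8) → ends 8; dst at 8 (size 8, align 8) → ends 16; payload_len at 16 (size 1, align 1) → ends 17; pad 7 to align 8 for src; src at 24 (size 8, align 8) → ends 32; total 32 bytes, alignment 8
seq at 0 (size 4, align 2) → ends 4
ttl at 4 (size 8, align 2) → ends 12
checksum at 12 (size 8, align 2) → ends 20
magic at 20 (size 32, align 2) → ends 52
version at 52 (size 2, align 2) → ends 54
proto at 54 (size 1, align 1) → ends 55
pad 1 to align 2 for ack
ack at 56 (size 30, align 2) → ends 86
total 86 bytes, alignment 2
array of 14: 14 × 86 = 1204

1204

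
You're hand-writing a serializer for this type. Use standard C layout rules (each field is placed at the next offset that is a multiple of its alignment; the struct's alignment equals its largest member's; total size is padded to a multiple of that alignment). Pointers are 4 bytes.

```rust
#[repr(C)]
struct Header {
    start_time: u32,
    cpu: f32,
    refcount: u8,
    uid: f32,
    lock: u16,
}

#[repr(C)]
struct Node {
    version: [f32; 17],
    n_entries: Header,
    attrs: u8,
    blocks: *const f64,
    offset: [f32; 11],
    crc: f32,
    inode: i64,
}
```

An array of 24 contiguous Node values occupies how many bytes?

3648

Header: start_time at 0 (size 4, align 4) → ends 4; cpu at 4 (size 4, align 4) → ends 8; refcount at 8 (size 1, align 1) → ends 9; pad 3 to align 4 for uid; uid at 12 (size 4, align 4) → ends 16; lock at 16 (size 2, align 2) → ends 18; tail pad 2 to reach multiple of 4; total 20 bytes, alignment 4
version at 0 (size 68, align 4) → ends 68
n_entries at 68 (size 20, align 4) → ends 88
attrs at 88 (size 1, align 1) → ends 89
pad 3 to align 4 for blocks
blocks at 92 (size 4, align 4) → ends 96
offset at 96 (size 44, align 4) → ends 140
crc at 140 (size 4, align 4) → ends 144
inode at 144 (size 8, align 8) → ends 152
total 152 bytes, alignment 8
array of 24: 24 × 152 = 3648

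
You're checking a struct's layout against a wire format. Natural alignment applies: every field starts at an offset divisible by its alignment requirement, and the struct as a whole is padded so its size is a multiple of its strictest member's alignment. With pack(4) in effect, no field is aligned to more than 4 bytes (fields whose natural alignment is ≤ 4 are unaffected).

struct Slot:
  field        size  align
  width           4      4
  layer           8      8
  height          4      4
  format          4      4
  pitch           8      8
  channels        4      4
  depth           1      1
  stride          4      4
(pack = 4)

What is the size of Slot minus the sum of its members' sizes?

@0: width [4B, align 4] → 4
@4: layer [8B, align 4] → 12
@12: height [4B, align 4] → 16
@16: format [4B, align 4] → 20
@20: pitch [8B, align 4] → 28
@28: channels [4B, align 4] → 32
@32: depth [1B, align 1] → 33
+3 pad (align 4)
@36: stride [4B, align 4] → 40
size 40, align 4
data bytes 37, size 40 → padding 3

3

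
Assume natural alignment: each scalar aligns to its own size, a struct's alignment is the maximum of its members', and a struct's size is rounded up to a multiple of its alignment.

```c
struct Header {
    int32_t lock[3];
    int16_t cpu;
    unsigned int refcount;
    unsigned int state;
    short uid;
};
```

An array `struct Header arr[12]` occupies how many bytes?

336

lock at 0 (size 12, align 4) → ends 12
cpu at 12 (size 2, align 2) → ends 14
pad 2 to align 4 for refcount
refcount at 16 (size 4, align 4) → ends 20
state at 20 (size 4, align 4) → ends 24
uid at 24 (size 2, align 2) → ends 26
tail pad 2 to reach multiple of 4
total 28 bytes, alignment 4
array of 12: 12 × 28 = 336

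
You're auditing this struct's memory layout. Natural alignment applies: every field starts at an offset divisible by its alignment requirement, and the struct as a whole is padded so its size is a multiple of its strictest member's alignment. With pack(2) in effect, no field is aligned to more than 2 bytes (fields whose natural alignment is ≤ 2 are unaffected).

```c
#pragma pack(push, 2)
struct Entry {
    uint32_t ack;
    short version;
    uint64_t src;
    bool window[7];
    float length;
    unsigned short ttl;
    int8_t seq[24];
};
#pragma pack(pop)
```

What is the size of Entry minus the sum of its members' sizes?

1

@0: ack [4B, align 2] → 4
@4: version [2B, align 2] → 6
@6: src [8B, align 2] → 14
@14: window [7B, align 1] → 21
+1 pad (align 2)
@22: length [4B, align 2] → 26
@26: ttl [2B, align 2] → 28
@28: seq [24B, align 1] → 52
size 52, align 2
data bytes 51, size 52 → padding 1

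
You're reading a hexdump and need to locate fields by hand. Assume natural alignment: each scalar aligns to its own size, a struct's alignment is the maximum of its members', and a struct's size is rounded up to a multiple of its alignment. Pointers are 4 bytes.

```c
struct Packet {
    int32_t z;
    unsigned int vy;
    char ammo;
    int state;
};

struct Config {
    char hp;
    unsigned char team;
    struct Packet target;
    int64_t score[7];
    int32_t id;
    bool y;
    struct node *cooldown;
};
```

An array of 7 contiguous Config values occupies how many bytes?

Packet: @0: z [4B, align 4] → 4; @4: vy [4B, align 4] → 8; @8: ammo [1B, align 1] → 9; +3 pad (align 4); @12: state [4B, align 4] → 16; size 16, align 4
@0: hp [1B, align 1] → 1
@1: team [1B, align 1] → 2
+2 pad (align 4)
@4: target [16B, align 4] → 20
+4 pad (align 8)
@24: score [56B, align 8] → 80
@80: id [4B, align 4] → 84
@84: y [1B, align 1] → 85
+3 pad (align 4)
@88: cooldown [4B, align 4] → 92
+4 tail pad (align 8)
size 96, align 8
array of 7: 7 × 96 = 672

672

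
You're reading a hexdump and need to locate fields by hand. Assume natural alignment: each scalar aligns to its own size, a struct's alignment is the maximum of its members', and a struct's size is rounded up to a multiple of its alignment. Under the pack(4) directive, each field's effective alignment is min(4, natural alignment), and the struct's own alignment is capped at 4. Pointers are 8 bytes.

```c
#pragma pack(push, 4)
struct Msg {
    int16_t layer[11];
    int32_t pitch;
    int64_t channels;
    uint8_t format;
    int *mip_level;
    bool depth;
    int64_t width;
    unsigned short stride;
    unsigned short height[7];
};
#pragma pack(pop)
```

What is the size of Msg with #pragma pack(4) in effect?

76

0..22  layer  (22B, 2-aligned)
22..24  -- padding (2B)
24..28  pitch  (4B, 4-aligned)
28..36  channels  (8B, 4-aligned)
36..37  format  (1B, 1-aligned)
37..40  -- padding (3B)
40..48  mip_level  (8B, 4-aligned)
48..49  depth  (1B, 1-aligned)
49..52  -- padding (3B)
52..60  width  (8B, 4-aligned)
60..62  stride  (2B, 2-aligned)
62..76  height  (14B, 2-aligned)
sizeof = 76, alignof = 4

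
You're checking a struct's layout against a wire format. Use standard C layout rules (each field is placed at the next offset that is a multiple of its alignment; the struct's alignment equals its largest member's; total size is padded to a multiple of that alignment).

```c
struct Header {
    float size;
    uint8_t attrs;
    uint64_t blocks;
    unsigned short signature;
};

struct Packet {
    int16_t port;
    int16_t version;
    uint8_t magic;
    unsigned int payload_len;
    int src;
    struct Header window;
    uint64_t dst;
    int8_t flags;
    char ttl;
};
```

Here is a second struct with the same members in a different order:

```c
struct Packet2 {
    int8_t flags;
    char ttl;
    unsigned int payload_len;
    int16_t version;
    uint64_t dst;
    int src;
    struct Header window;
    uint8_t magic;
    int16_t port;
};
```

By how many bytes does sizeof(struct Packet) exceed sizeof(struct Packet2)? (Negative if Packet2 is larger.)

Header: @0: size [4B, align 4] → 4; @4: attrs [1B, align 1] → 5; +3 pad (align 8); @8: blocks [8B, align 8] → 16; @16: signature [2B, align 2] → 18; +6 tail pad (align 8); size 24, align 8
@0: port [2B, align 2] → 2
@2: version [2B, align 2] → 4
@4: magic [1B, align 1] → 5
+3 pad (align 4)
@8: payload_len [4B, align 4] → 12
@12: src [4B, align 4] → 16
@16: window [24B, align 8] → 40
@40: dst [8B, align 8] → 48
@48: flags [1B, align 1] → 49
@49: ttl [1B, align 1] → 50
+6 tail pad (align 8)
size 56, align 8
— Packet2 —
@0: flags [1B, align 1] → 1
@1: ttl [1B, align 1] → 2
+2 pad (align 4)
@4: payload_len [4B, align 4] → 8
@8: version [2B, align 2] → 10
+6 pad (align 8)
@16: dst [8B, align 8] → 24
@24: src [4B, align 4] → 28
+4 pad (align 8)
@32: window [24B, align 8] → 56
@56: magic [1B, align 1] → 57
+1 pad (align 2)
@58: port [2B, align 2] → 60
+4 tail pad (align 8)
size 64, align 8
56 − 64 = -8

-8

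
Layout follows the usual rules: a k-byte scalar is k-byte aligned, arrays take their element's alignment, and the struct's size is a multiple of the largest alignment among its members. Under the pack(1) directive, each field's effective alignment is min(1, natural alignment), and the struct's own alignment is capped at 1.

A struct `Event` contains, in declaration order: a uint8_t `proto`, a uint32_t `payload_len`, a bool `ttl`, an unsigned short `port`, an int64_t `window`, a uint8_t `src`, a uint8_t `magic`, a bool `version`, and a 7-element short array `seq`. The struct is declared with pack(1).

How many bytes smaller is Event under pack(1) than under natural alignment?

natural layout:
  @0: proto [1B, align 1] → 1
  +3 pad (align 4)
  @4: payload_len [4B, align 4] → 8
  @8: ttl [1B, align 1] → 9
  +1 pad (align 2)
  @10: port [2B, align 2] → 12
  +4 pad (align 8)
  @16: window [8B, align 8] → 24
  @24: src [1B, align 1] → 25
  @25: magic [1B, align 1] → 26
  @26: version [1B, align 1] → 27
  +1 pad (align 2)
  @28: seq [14B, align 2] → 42
  +6 tail pad (align 8)
  size 48, align 8
packed(1) layout:
  @0: proto [1B, align 1] → 1
  @1: payload_len [4B, align 1] → 5
  @5: ttl [1B, align 1] → 6
  @6: port [2B, align 1] → 8
  @8: window [8B, align 1] → 16
  @16: src [1B, align 1] → 17
  @17: magic [1B, align 1] → 18
  @18: version [1B, align 1] → 19
  @19: seq [14B, align 1] → 33
  size 33, align 1
48 − 33 = 15

15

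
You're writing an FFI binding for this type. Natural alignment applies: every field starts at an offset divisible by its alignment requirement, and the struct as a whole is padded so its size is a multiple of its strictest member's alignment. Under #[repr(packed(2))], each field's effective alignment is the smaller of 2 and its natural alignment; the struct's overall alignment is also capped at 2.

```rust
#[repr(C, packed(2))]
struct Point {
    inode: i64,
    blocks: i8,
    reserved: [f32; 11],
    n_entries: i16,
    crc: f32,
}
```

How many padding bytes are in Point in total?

@0: inode [8B, align 2] → 8
@8: blocks [1B, align 1] → 9
+1 pad (align 2)
@10: reserved [44B, align 2] → 54
@54: n_entries [2B, align 2] → 56
@56: crc [4B, align 2] → 60
size 60, align 2
data bytes 59, size 60 → padding 1

1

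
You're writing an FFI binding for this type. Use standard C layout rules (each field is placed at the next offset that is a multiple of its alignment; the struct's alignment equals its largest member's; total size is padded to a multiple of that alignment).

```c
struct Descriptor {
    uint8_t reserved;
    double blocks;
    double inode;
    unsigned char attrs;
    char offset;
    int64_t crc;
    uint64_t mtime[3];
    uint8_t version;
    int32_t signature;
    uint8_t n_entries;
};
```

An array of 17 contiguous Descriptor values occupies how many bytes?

0..1  reserved  (1B, 1-aligned)
1..8  -- padding (7B)
8..16  blocks  (8B, 8-aligned)
16..24  inode  (8B, 8-aligned)
24..25  attrs  (1B, 1-aligned)
25..26  offset  (1B, 1-aligned)
26..32  -- padding (6B)
32..40  crc  (8B, 8-aligned)
40..64  mtime  (24B, 8-aligned)
64..65  version  (1B, 1-aligned)
65..68  -- padding (3B)
68..72  signature  (4B, 4-aligned)
72..73  n_entries  (1B, 1-aligned)
73..80  -- tail padding (7B)
sizeof = 80, alignof = 8
array of 17: 17 × 80 = 1360

1360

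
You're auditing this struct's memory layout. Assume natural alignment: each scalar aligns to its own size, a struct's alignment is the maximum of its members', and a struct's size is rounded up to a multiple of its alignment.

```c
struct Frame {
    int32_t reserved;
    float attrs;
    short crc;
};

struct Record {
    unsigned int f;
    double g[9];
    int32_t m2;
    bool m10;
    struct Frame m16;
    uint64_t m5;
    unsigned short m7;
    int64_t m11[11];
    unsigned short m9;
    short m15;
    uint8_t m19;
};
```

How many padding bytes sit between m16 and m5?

Frame: 0..4  reserved  (4B, 4-aligned); 4..8  attrs  (4B, 4-aligned); 8..10  crc  (2B, 2-aligned); 10..12  -- tail padding (2B); sizeof = 12, alignof = 4
0..4  f  (4B, 4-aligned)
4..8  -- padding (4B)
8..80  g  (72B, 8-aligned)
80..84  m2  (4B, 4-aligned)
84..85  m10  (1B, 1-aligned)
85..88  -- padding (3B)
88..100  m16  (12B, 4-aligned)
100..104  -- padding (4B)
104..112  m5  (8B, 8-aligned)

4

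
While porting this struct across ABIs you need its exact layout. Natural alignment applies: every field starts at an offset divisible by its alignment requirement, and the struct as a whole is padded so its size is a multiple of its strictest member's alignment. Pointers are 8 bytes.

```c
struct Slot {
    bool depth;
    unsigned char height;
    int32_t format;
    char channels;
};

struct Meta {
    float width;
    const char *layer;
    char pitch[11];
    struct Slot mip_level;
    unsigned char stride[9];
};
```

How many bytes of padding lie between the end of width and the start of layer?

4

Slot: @0: depth [1B, align 1] → 1; @1: height [1B, align 1] → 2; +2 pad (align 4); @4: format [4B, align 4] → 8; @8: channels [1B, align 1] → 9; +3 tail pad (align 4); size 12, align 4
@0: width [4B, align 4] → 4
+4 pad (align 8)
@8: layer [8B, align 8] → 16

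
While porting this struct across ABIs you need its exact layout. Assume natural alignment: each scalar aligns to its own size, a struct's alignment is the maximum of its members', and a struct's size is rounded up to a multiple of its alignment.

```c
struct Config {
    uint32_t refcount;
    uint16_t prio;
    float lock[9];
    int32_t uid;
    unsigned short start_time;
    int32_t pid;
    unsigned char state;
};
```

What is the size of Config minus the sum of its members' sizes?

@0: refcount [4B, align 4] → 4
@4: prio [2B, align 2] → 6
+2 pad (align 4)
@8: lock [36B, align 4] → 44
@44: uid [4B, align 4] → 48
@48: start_time [2B, align 2] → 50
+2 pad (align 4)
@52: pid [4B, align 4] → 56
@56: state [1B, align 1] → 57
+3 tail pad (align 4)
size 60, align 4
data bytes 53, size 60 → padding 7

7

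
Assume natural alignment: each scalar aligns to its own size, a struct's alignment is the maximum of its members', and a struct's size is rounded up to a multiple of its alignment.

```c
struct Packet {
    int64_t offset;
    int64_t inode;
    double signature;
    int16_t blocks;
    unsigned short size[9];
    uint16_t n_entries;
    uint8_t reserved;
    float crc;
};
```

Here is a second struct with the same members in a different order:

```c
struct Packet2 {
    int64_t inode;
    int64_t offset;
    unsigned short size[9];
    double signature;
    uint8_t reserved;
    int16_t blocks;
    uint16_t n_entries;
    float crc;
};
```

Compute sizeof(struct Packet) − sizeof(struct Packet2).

0..8  offset  (8B, 8-aligned)
8..16  inode  (8B, 8-aligned)
16..24  signature  (8B, 8-aligned)
24..26  blocks  (2B, 2-aligned)
26..44  size  (18B, 2-aligned)
44..46  n_entries  (2B, 2-aligned)
46..47  reserved  (1B, 1-aligned)
47..48  -- padding (1B)
48..52  crc  (4B, 4-aligned)
52..56  -- tail padding (4B)
sizeof = 56, alignof = 8
— Packet2 —
0..8  inode  (8B, 8-aligned)
8..16  offset  (8B, 8-aligned)
16..34  size  (18B, 2-aligned)
34..40  -- padding (6B)
40..48  signature  (8B, 8-aligned)
48..49  reserved  (1B, 1-aligned)
49..50  -- padding (1B)
50..52  blocks  (2B, 2-aligned)
52..54  n_entries  (2B, 2-aligned)
54..56  -- padding (2B)
56..60  crc  (4B, 4-aligned)
60..64  -- tail padding (4B)
sizeof = 64, alignof = 8
56 − 64 = -8

-8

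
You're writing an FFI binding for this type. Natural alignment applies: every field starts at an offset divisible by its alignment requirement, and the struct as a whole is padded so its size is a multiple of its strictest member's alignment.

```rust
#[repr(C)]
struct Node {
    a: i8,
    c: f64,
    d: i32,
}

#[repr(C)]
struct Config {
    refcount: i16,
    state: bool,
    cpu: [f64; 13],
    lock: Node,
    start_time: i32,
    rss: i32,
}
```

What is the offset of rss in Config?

140

Node: 0..1  a  (1B, 1-aligned); 1..8  -- padding (7B); 8..16  c  (8B, 8-aligned); 16..20  d  (4B, 4-aligned); 20..24  -- tail padding (4B); sizeof = 24, alignof = 8
0..2  refcount  (2B, 2-aligned)
2..3  state  (1B, 1-aligned)
3..8  -- padding (5B)
8..112  cpu  (104B, 8-aligned)
112..136  lock  (24B, 8-aligned)
136..140  start_time  (4B, 4-aligned)
140..144  rss  (4B, 4-aligned)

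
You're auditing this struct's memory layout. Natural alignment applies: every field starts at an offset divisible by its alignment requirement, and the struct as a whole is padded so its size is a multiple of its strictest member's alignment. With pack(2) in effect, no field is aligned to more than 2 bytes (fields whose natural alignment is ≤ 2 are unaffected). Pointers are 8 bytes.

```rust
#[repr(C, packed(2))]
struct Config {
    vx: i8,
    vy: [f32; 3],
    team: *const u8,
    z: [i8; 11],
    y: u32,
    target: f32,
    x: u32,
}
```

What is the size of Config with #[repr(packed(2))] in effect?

46

0..1  vx  (1B, 1-aligned)
1..2  -- padding (1B)
2..14  vy  (12B, 2-aligned)
14..22  team  (8B, 2-aligned)
22..33  z  (11B, 1-aligned)
33..34  -- padding (1B)
34..38  y  (4B, 2-aligned)
38..42  target  (4B, 2-aligned)
42..46  x  (4B, 2-aligned)
sizeof = 46, alignof = 2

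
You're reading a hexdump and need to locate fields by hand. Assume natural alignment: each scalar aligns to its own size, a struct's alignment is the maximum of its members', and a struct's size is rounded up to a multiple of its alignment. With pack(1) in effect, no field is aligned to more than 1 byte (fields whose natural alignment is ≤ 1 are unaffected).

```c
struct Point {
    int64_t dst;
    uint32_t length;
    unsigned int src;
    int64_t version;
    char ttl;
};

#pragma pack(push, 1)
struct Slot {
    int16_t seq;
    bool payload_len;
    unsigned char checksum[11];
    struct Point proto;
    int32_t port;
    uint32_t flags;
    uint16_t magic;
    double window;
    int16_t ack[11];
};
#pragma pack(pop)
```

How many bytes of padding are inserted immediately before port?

Point: @0: dst [8B, align 8] → 8; @8: length [4B, align 4] → 12; @12: src [4B, align 4] → 16; @16: version [8B, align 8] → 24; @24: ttl [1B, align 1] → 25; +7 tail pad (align 8); size 32, align 8
@0: seq [2B, align 1] → 2
@2: payload_len [1B, align 1] → 3
@3: checksum [11B, align 1] → 14
@14: proto [32B, align 1] → 46
@46: port [4B, align 1] → 50

0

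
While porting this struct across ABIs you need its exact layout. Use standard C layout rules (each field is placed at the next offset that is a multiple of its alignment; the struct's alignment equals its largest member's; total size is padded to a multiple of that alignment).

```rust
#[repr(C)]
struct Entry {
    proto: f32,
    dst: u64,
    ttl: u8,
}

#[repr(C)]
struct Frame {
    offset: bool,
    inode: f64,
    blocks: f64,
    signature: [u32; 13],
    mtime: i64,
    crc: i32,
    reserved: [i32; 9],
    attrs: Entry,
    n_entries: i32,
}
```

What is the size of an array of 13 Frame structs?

2080

Entry: proto at 0 (size 4, align 4) → ends 4; pad 4 to align 8 for dst; dst at 8 (size 8, align 8) → ends 16; ttl at 16 (size 1, align 1) → ends 17; tail pad 7 to reach multiple of 8; total 24 bytes, alignment 8
offset at 0 (size 1, align 1) → ends 1
pad 7 to align 8 for inode
inode at 8 (size 8, align 8) → ends 16
blocks at 16 (size 8, align 8) → ends 24
signature at 24 (size 52, align 4) → ends 76
pad 4 to align 8 for mtime
mtime at 80 (size 8, align 8) → ends 88
crc at 88 (size 4, align 4) → ends 92
reserved at 92 (size 36, align 4) → ends 128
attrs at 128 (size 24, align 8) → ends 152
n_entries at 152 (size 4, align 4) → ends 156
tail pad 4 to reach multiple of 8
total 160 bytes, alignment 8
array of 13: 13 × 160 = 2080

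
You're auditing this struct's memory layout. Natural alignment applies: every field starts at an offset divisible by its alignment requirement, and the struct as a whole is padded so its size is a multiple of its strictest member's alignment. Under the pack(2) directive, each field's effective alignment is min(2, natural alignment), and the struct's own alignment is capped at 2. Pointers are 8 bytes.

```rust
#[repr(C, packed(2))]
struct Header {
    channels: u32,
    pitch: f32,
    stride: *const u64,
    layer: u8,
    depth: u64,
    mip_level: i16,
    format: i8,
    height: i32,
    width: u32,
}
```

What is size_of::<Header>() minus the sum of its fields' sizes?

channels at 0 (size 4, align 2) → ends 4
pitch at 4 (size 4, align 2) → ends 8
stride at 8 (size 8, align 2) → ends 16
layer at 16 (size 1, align 1) → ends 17
pad 1 to align 2 for depth
depth at 18 (size 8, align 2) → ends 26
mip_level at 26 (size 2, align 2) → ends 28
format at 28 (size 1, align 1) → ends 29
pad 1 to align 2 for height
height at 30 (size 4, align 2) → ends 34
width at 34 (size 4, align 2) → ends 38
total 38 bytes, alignment 2
data bytes 36, size 38 → padding 2

2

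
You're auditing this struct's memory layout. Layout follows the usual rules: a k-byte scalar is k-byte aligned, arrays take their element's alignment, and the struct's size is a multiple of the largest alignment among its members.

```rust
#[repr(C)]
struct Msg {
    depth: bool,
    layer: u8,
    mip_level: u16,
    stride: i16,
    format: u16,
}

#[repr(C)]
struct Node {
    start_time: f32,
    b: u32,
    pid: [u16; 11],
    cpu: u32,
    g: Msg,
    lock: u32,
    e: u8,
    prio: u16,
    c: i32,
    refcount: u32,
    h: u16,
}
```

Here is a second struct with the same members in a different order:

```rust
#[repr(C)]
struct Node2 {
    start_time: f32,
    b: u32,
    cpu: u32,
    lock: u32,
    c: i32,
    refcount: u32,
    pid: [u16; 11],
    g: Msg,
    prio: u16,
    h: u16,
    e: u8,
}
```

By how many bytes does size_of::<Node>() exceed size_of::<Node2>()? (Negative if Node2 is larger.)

Msg: depth at 0 (size 1, align 1) → ends 1; layer at 1 (size 1, align 1) → ends 2; mip_level at 2 (size 2, align 2) → ends 4; stride at 4 (size 2, align 2) → ends 6; format at 6 (size 2, align 2) → ends 8; total 8 bytes, alignment 2
start_time at 0 (size 4, align 4) → ends 4
b at 4 (size 4, align 4) → ends 8
pid at 8 (size 22, align 2) → ends 30
pad 2 to align 4 for cpu
cpu at 32 (size 4, align 4) → ends 36
g at 36 (size 8, align 2) → ends 44
lock at 44 (size 4, align 4) → ends 48
e at 48 (size 1, align 1) → ends 49
pad 1 to align 2 for prio
prio at 50 (size 2, align 2) → ends 52
c at 52 (size 4, align 4) → ends 56
refcount at 56 (size 4, align 4) → ends 60
h at 60 (size 2, align 2) → ends 62
tail pad 2 to reach multiple of 4
total 64 bytes, alignment 4
— Node2 —
start_time at 0 (size 4, align 4) → ends 4
b at 4 (size 4, align 4) → ends 8
cpu at 8 (size 4, align 4) → ends 12
lock at 12 (size 4, align 4) → ends 16
c at 16 (size 4, align 4) → ends 20
refcount at 20 (size 4, align 4) → ends 24
pid at 24 (size 22, align 2) → ends 46
g at 46 (size 8, align 2) → ends 54
prio at 54 (size 2, align 2) → ends 56
h at 56 (size 2, align 2) → ends 58
e at 58 (size 1, align 1) → ends 59
tail pad 1 to reach multiple of 4
total 60 bytes, alignment 4
64 − 60 = 4

4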